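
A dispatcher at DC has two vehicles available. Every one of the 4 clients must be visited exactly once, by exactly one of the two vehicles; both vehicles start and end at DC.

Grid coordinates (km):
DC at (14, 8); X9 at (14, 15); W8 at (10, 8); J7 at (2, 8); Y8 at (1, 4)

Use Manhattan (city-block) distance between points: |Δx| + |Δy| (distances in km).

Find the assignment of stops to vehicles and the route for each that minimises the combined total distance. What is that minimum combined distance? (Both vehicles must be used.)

There are 2^3 − 1 = 7 ways to divide the 4 stops into two non-empty groups. For each, the best each vehicle can do is its own shortest tour through its group:
  {X9} + {W8, J7, Y8}: 14 + 34 = 48
  {W8} + {X9, J7, Y8}: 8 + 48 = 56
  {X9, W8} + {J7, Y8}: 22 + 34 = 56
  {J7} + {X9, W8, Y8}: 24 + 48 = 72
  {X9, J7} + {W8, Y8}: 38 + 34 = 72
  {W8, J7} + {X9, Y8}: 24 + 48 = 72
  … (7 splits in total)
Best: vehicle 1 DC → X9 → DC = 14; vehicle 2 DC → W8 → J7 → Y8 → DC = 34; combined 48.

48 km — the smallest possible combined total.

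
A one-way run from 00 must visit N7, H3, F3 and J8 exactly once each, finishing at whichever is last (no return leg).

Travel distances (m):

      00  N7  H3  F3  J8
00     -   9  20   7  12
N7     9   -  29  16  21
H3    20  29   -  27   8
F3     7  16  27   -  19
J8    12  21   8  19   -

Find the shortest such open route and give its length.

52 m — the minimum one-way total.

There are 4! = 24 possible orderings.
00 - N7 - H3 - F3 - J8: 9+29+27+19 = 84
00 - N7 - H3 - J8 - F3: 9+29+8+19 = 65
00 - N7 - F3 - H3 - J8: 9+16+27+8 = 60
00 - N7 - F3 - J8 - H3: 9+16+19+8 = 52
00 - N7 - J8 - H3 - F3: 9+21+8+27 = 65
00 - N7 - J8 - F3 - H3: 9+21+19+27 = 76
00 - H3 - N7 - F3 - J8: 20+29+16+19 = 84
00 - H3 - N7 - J8 - F3: 20+29+21+19 = 89
00 - H3 - F3 - N7 - J8: 20+27+16+21 = 84
00 - H3 - F3 - J8 - N7: 20+27+19+21 = 87
00 - H3 - J8 - N7 - F3: 20+8+21+16 = 65
00 - H3 - J8 - F3 - N7: 20+8+19+16 = 63
00 - F3 - N7 - H3 - J8: 7+16+29+8 = 60
00 - F3 - N7 - J8 - H3: 7+16+21+8 = 52
… (10 more)
The minimum is 52.
One shortest path: 00 → N7 → F3 → J8 → H3.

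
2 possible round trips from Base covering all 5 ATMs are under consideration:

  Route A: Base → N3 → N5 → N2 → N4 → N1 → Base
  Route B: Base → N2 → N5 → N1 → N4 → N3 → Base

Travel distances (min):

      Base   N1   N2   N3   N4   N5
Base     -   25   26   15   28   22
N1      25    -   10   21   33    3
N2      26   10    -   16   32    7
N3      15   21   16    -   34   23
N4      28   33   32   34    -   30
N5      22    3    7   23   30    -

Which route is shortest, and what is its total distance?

118 min — Route B is the shortest.

Route A: 15 + 23 + 7 + 32 + 33 + 25 = 135
Route B: 26 + 7 + 3 + 33 + 34 + 15 = 118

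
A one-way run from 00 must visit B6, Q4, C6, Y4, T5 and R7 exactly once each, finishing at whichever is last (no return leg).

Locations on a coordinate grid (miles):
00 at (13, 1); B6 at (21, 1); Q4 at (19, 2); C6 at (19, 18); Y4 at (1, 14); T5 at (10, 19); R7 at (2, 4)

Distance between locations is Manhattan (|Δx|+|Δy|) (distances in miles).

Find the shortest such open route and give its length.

Shortest open route: 62 miles.

There are 6! = 720 possible orderings.
00 - B6 - Q4 - C6 - Y4 - T5 - R7: 8+3+16+22+14+23 = 86
00 - B6 - Q4 - C6 - Y4 - R7 - T5: 8+3+16+22+11+23 = 83
00 - B6 - Q4 - C6 - T5 - Y4 - R7: 8+3+16+10+14+11 = 62
00 - B6 - Q4 - C6 - T5 - R7 - Y4: 8+3+16+10+23+11 = 71
00 - B6 - Q4 - C6 - R7 - Y4 - T5: 8+3+16+31+11+14 = 83
00 - B6 - Q4 - C6 - R7 - T5 - Y4: 8+3+16+31+23+14 = 95
00 - B6 - Q4 - Y4 - C6 - T5 - R7: 8+3+30+22+10+23 = 96
00 - B6 - Q4 - Y4 - C6 - R7 - T5: 8+3+30+22+31+23 = 117
… (712 more)
The minimum is 62.
One shortest path: 00 → B6 → Q4 → C6 → T5 → Y4 → R7.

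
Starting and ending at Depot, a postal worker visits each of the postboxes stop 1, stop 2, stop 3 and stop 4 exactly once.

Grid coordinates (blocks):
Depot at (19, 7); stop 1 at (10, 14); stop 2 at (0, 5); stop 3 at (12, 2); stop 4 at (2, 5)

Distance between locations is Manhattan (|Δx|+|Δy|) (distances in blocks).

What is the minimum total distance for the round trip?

With 4 stops there are 4!/2 = 12 distinct round trips (a route and its reverse cost the same).
Depot - stop 1 - stop 2 - stop 3 - stop 4 - Depot: 16+19+15+13+19 = 82
Depot - stop 1 - stop 2 - stop 4 - stop 3 - Depot: 16+19+2+13+12 = 62
Depot - stop 1 - stop 3 - stop 2 - stop 4 - Depot: 16+14+15+2+19 = 66
Depot - stop 1 - stop 3 - stop 4 - stop 2 - Depot: 16+14+13+2+21 = 66
Depot - stop 1 - stop 4 - stop 2 - stop 3 - Depot: 16+17+2+15+12 = 62
Depot - stop 1 - stop 4 - stop 3 - stop 2 - Depot: 16+17+13+15+21 = 82
Depot - stop 2 - stop 1 - stop 3 - stop 4 - Depot: 21+19+14+13+19 = 86
Depot - stop 2 - stop 1 - stop 4 - stop 3 - Depot: 21+19+17+13+12 = 82
Depot - stop 2 - stop 3 - stop 1 - stop 4 - Depot: 21+15+14+17+19 = 86
Depot - stop 2 - stop 4 - stop 1 - stop 3 - Depot: 21+2+17+14+12 = 66
Depot - stop 3 - stop 1 - stop 2 - stop 4 - Depot: 12+14+19+2+19 = 66
Depot - stop 3 - stop 2 - stop 1 - stop 4 - Depot: 12+15+19+17+19 = 82
The minimum is 62.
One optimal route: Depot → stop 1 → stop 2 → stop 4 → stop 3 → Depot (or its reverse).

Shortest round trip = 62 blocks.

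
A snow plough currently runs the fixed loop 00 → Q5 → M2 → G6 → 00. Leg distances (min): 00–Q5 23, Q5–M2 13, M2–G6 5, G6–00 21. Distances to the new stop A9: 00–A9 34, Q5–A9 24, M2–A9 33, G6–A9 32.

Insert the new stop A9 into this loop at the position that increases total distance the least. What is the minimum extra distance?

Minimum extra distance: 35 min, inserting A9 between 00 and Q5.

Insertion cost between consecutive stops i–j is d(i,A9) + d(A9,j) − d(i,j):
  between 00 and Q5: 34 + 24 − 23 = 35
  between Q5 and M2: 24 + 33 − 13 = 44
  between M2 and G6: 33 + 32 − 5 = 60
  between G6 and 00: 32 + 34 − 21 = 45
Cheapest insertion is between 00 and Q5, adding 35.
New total = 62 + 35 = 97.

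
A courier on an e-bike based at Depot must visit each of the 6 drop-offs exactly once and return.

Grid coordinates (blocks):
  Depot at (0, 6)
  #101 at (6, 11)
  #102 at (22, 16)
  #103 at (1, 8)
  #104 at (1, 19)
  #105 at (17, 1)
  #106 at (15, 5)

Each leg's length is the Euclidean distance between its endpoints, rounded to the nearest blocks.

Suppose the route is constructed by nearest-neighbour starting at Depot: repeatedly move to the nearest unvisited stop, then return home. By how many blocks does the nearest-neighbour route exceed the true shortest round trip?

Depot: #103=2, #101=8, #104=13, #106=15, #105=18, #102=24 ⇒ #103
#103: #101=6, #104=11, #106=14, #105=17, #102=22 ⇒ #101
#101: #104=9, #106=11, #105=15, #102=17 ⇒ #104
#104: #106=20, #102=21, #105=24 ⇒ #106
#106: #105=4, #102=13 ⇒ #105
#105: #102=16 ⇒ #102
NN route Depot → #103 → #101 → #104 → #106 → #105 → #102 → Depot costs 81.
Optimal: Depot → #101 → #106 → #105 → #102 → #104 → #103 → Depot costs 73 (by enumerating all 360 distinct tours).
Excess = 81 − 73 = 8.

The nearest-neighbour route is 8 blocks longer than optimal.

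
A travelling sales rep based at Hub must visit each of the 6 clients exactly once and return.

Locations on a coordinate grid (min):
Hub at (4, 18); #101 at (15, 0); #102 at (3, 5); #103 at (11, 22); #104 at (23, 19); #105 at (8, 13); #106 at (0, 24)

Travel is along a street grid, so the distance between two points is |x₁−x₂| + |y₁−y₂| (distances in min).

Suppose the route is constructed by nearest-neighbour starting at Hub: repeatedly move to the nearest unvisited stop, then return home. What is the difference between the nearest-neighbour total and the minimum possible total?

From Hub: #105=9, #106=10, #103=11, #102=14, #104=20, #101=29 → choose #105 (9).
From #105: #103=12, #102=13, #106=19, #101=20, #104=21 → choose #103 (12).
From #103: #106=13, #104=15, #102=25, #101=26 → choose #106 (13).
From #106: #102=22, #104=28, #101=39 → choose #102 (22).
From #102: #101=17, #104=34 → choose #101 (17).
From #101: #104=27 → choose #104 (27).
NN route Hub → #105 → #103 → #106 → #102 → #101 → #104 → Hub costs 120.
Optimal: Hub → #105 → #102 → #101 → #104 → #103 → #106 → Hub costs 104 (by enumerating all 360 distinct tours).
Excess = 120 − 104 = 16.

16 min longer than the optimal tour.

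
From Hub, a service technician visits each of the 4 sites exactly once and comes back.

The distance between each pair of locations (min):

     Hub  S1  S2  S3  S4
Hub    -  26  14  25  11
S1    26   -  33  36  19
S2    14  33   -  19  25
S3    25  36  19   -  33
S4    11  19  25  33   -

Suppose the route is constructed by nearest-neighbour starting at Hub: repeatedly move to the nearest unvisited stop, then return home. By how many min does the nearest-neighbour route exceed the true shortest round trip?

From Hub: S4=11, S2=14, S3=25, S1=26 → choose S4 (11).
From S4: S1=19, S2=25, S3=33 → choose S1 (19).
From S1: S2=33, S3=36 → choose S2 (33).
From S2: S3=19 → choose S3 (19).
NN route Hub → S4 → S1 → S2 → S3 → Hub costs 107.
Optimal: Hub → S2 → S3 → S1 → S4 → Hub costs 99 (by enumerating all 12 distinct tours).
Excess = 107 − 99 = 8.

The nearest-neighbour route is 8 min longer than optimal.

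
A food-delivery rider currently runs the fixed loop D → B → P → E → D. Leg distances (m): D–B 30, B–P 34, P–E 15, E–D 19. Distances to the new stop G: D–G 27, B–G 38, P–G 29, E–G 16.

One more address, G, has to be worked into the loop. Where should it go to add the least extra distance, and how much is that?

Insertion cost between consecutive stops i–j is d(i,G) + d(G,j) − d(i,j):
  between D and B: 27 + 38 − 30 = 35
  between B and P: 38 + 29 − 34 = 33
  between P and E: 29 + 16 − 15 = 30
  between E and D: 16 + 27 − 19 = 24
Cheapest insertion is between E and D, adding 24.
New total = 98 + 24 = 122.

Adding 24 m by placing G on the E–D leg.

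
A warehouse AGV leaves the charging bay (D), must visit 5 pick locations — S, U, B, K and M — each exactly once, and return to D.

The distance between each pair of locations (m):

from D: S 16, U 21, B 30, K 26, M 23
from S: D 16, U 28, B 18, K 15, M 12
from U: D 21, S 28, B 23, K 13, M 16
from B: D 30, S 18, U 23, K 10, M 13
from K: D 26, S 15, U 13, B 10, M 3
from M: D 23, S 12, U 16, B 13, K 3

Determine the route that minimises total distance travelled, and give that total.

D - S - U - B - K - M - D: 16+28+23+10+3+23 = 103
D - S - U - B - M - K - D: 16+28+23+13+3+26 = 109
D - S - U - K - B - M - D: 16+28+13+10+13+23 = 103
D - S - U - K - M - B - D: 16+28+13+3+13+30 = 103
D - S - U - M - B - K - D: 16+28+16+13+10+26 = 109
D - S - U - M - K - B - D: 16+28+16+3+10+30 = 103
D - S - B - U - K - M - D: 16+18+23+13+3+23 = 96
D - S - B - U - M - K - D: 16+18+23+16+3+26 = 102
D - S - B - K - U - M - D: 16+18+10+13+16+23 = 96
D - S - B - K - M - U - D: 16+18+10+3+16+21 = 84
D - S - B - M - U - K - D: 16+18+13+16+13+26 = 102
D - S - B - M - K - U - D: 16+18+13+3+13+21 = 84
D - S - K - U - B - M - D: 16+15+13+23+13+23 = 103
D - S - K - U - M - B - D: 16+15+13+16+13+30 = 103
… (46 more)
The minimum is 84.
One optimal route: D → S → B → K → M → U → D (or its reverse).

84 m — the shortest possible round trip.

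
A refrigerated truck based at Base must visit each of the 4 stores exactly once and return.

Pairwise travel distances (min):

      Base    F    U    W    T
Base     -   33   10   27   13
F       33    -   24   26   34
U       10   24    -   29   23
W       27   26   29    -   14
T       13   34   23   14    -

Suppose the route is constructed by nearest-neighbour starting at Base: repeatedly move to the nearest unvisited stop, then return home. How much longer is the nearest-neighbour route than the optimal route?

Excess over optimum: 19 min.

Base: U=10, T=13, W=27, F=33 ⇒ U
U: T=23, F=24, W=29 ⇒ T
T: W=14, F=34 ⇒ W
W: F=26 ⇒ F
NN route Base → U → T → W → F → Base costs 106.
Optimal: Base → U → F → W → T → Base costs 87 (by enumerating all 12 distinct tours).
Excess = 106 − 87 = 19.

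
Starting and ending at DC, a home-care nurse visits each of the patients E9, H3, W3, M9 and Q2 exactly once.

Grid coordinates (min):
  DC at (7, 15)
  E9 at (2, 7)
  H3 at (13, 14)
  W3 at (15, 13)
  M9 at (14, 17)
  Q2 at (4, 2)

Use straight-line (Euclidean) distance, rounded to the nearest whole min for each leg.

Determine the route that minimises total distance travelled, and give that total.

Minimum total distance: 42 min.

With 5 stops there are 5!/2 = 60 distinct round trips (a route and its reverse cost the same).
DC → E9 → H3 → W3 → M9 → Q2 → DC: 9+13+2+4+18+13 = 59
DC → E9 → H3 → W3 → Q2 → M9 → DC: 9+13+2+16+18+7 = 65
DC → E9 → H3 → M9 → W3 → Q2 → DC: 9+13+3+4+16+13 = 58
DC → E9 → H3 → M9 → Q2 → W3 → DC: 9+13+3+18+16+8 = 67
DC → E9 → H3 → Q2 → W3 → M9 → DC: 9+13+15+16+4+7 = 64
DC → E9 → H3 → Q2 → M9 → W3 → DC: 9+13+15+18+4+8 = 67
DC → E9 → W3 → H3 → M9 → Q2 → DC: 9+14+2+3+18+13 = 59
DC → E9 → W3 → H3 → Q2 → M9 → DC: 9+14+2+15+18+7 = 65
DC → E9 → W3 → M9 → H3 → Q2 → DC: 9+14+4+3+15+13 = 58
DC → E9 → W3 → M9 → Q2 → H3 → DC: 9+14+4+18+15+6 = 66
DC → E9 → W3 → Q2 → H3 → M9 → DC: 9+14+16+15+3+7 = 64
DC → E9 → W3 → Q2 → M9 → H3 → DC: 9+14+16+18+3+6 = 66
DC → E9 → M9 → H3 → W3 → Q2 → DC: 9+16+3+2+16+13 = 59
DC → E9 → M9 → H3 → Q2 → W3 → DC: 9+16+3+15+16+8 = 67
… (46 more)
DC → E9 → Q2 → H3 → W3 → M9 → DC: 9+5+15+2+4+7 = 42  ← best
The minimum is 42.
One optimal route: DC → E9 → Q2 → H3 → W3 → M9 → DC (or its reverse).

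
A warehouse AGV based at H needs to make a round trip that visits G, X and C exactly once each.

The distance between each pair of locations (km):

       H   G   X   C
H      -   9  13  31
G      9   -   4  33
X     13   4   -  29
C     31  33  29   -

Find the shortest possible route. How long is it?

Shortest round trip = 73 km.

There are 3 distinct closed tours to check (reversals are equivalent).
H→G→X→C→H: 9+4+29+31 = 73
H→G→C→X→H: 9+33+29+13 = 84
H→X→G→C→H: 13+4+33+31 = 81
The minimum is 73.
One optimal route: H → G → X → C → H (or its reverse).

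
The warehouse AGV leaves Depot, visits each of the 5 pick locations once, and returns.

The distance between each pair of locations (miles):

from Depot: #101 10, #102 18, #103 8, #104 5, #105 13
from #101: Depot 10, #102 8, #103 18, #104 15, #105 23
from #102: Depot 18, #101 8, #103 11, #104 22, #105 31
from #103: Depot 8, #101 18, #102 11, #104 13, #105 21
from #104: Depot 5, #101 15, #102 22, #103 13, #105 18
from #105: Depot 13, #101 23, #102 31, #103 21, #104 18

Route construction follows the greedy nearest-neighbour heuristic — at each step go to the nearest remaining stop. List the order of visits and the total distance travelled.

From Depot: distances to unvisited — #104=5, #103=8, #101=10, #105=13, #102=18. Nearest is #104 (5).
From #104: distances to unvisited — #103=13, #101=15, #105=18, #102=22. Nearest is #103 (13).
From #103: distances to unvisited — #102=11, #101=18, #105=21. Nearest is #102 (11).
From #102: distances to unvisited — #101=8, #105=31. Nearest is #101 (8).
From #101: distances to unvisited — #105=23. Nearest is #105 (23).
Return #105→Depot: 13.
Total = 5 + 13 + 11 + 8 + 23 + 13 = 73.

73 miles along Depot → #104 → #103 → #102 → #101 → #105 → Depot.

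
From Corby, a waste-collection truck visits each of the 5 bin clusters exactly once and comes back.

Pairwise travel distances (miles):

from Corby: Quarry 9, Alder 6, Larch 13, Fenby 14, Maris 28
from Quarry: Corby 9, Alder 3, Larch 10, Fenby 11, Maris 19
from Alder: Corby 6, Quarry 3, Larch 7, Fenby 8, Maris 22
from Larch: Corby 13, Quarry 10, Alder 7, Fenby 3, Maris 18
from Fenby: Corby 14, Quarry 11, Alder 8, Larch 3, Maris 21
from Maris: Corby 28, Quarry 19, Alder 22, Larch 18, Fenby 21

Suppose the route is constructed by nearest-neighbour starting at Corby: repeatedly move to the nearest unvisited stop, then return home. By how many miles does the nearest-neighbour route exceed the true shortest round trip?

8 miles longer than the optimal tour.

From Corby: Alder=6, Quarry=9, Larch=13, Fenby=14, Maris=28 → choose Alder (6).
From Alder: Quarry=3, Larch=7, Fenby=8, Maris=22 → choose Quarry (3).
From Quarry: Larch=10, Fenby=11, Maris=19 → choose Larch (10).
From Larch: Fenby=3, Maris=18 → choose Fenby (3).
From Fenby: Maris=21 → choose Maris (21).
NN route Corby → Alder → Quarry → Larch → Fenby → Maris → Corby costs 71.
Optimal: Corby → Quarry → Maris → Larch → Fenby → Alder → Corby costs 63 (by enumerating all 60 distinct tours).
Excess = 71 − 63 = 8.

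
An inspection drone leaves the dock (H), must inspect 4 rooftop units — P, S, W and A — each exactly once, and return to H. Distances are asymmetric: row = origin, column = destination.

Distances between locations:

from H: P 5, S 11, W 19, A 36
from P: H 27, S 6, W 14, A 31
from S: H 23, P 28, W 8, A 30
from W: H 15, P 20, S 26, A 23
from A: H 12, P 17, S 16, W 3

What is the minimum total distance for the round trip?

Minimum total distance: 54.

H → P → S → W → A → H: 5+6+8+23+12 = 54
H → P → S → A → W → H: 5+6+30+3+15 = 59
H → P → W → S → A → H: 5+14+26+30+12 = 87
H → P → W → A → S → H: 5+14+23+16+23 = 81
H → P → A → S → W → H: 5+31+16+8+15 = 75
H → P → A → W → S → H: 5+31+3+26+23 = 88
H → S → P → W → A → H: 11+28+14+23+12 = 88
H → S → P → A → W → H: 11+28+31+3+15 = 88
H → S → W → P → A → H: 11+8+20+31+12 = 82
H → S → W → A → P → H: 11+8+23+17+27 = 86
H → S → A → P → W → H: 11+30+17+14+15 = 87
H → S → A → W → P → H: 11+30+3+20+27 = 91
H → W → P → S → A → H: 19+20+6+30+12 = 87
H → W → P → A → S → H: 19+20+31+16+23 = 109
… (10 more)
The minimum is 54.
One optimal route: H → P → S → W → A → H.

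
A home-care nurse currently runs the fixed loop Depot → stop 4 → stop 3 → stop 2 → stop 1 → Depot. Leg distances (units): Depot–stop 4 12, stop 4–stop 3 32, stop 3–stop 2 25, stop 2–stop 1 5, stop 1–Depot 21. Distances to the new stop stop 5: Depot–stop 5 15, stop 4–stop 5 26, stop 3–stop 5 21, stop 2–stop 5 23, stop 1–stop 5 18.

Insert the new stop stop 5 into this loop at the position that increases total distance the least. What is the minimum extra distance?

Insertion cost between consecutive stops i–j is d(i,stop 5) + d(stop 5,j) − d(i,j):
  between Depot and stop 4: 15 + 26 − 12 = 29
  between stop 4 and stop 3: 26 + 21 − 32 = 15
  between stop 3 and stop 2: 21 + 23 − 25 = 19
  between stop 2 and stop 1: 23 + 18 − 5 = 36
  between stop 1 and Depot: 18 + 15 − 21 = 12
Cheapest insertion is between stop 1 and Depot, adding 12.
New total = 95 + 12 = 107.

Adding 12 by placing stop 5 on the stop 1–Depot leg.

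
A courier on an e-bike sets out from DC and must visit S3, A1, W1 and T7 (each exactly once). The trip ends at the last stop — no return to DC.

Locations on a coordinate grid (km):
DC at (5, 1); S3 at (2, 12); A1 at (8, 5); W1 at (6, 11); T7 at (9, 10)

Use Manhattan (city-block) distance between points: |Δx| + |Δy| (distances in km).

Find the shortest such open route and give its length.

There are 4! = 24 possible orderings.
DC - S3 - A1 - W1 - T7: 14+13+8+4 = 39
DC - S3 - A1 - T7 - W1: 14+13+6+4 = 37
DC - S3 - W1 - A1 - T7: 14+5+8+6 = 33
DC - S3 - W1 - T7 - A1: 14+5+4+6 = 29
DC - S3 - T7 - A1 - W1: 14+9+6+8 = 37
DC - S3 - T7 - W1 - A1: 14+9+4+8 = 35
DC - A1 - S3 - W1 - T7: 7+13+5+4 = 29
DC - A1 - S3 - T7 - W1: 7+13+9+4 = 33
DC - A1 - W1 - S3 - T7: 7+8+5+9 = 29
DC - A1 - W1 - T7 - S3: 7+8+4+9 = 28
DC - A1 - T7 - S3 - W1: 7+6+9+5 = 27
DC - A1 - T7 - W1 - S3: 7+6+4+5 = 22
DC - W1 - S3 - A1 - T7: 11+5+13+6 = 35
DC - W1 - S3 - T7 - A1: 11+5+9+6 = 31
… (10 more)
The minimum is 22.
One shortest path: DC → A1 → T7 → W1 → S3.

Minimum one-way distance = 22 km.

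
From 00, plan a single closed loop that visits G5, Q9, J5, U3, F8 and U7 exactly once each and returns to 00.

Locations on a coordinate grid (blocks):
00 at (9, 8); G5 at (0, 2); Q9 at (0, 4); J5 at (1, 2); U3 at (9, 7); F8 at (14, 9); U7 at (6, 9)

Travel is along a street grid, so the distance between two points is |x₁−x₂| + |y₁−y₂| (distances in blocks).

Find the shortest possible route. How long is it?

There are 360 distinct closed tours to check (reversals are equivalent).
00 - G5 - Q9 - J5 - U3 - F8 - U7 - 00: 15+2+3+13+7+8+4 = 52
00 - G5 - Q9 - J5 - U3 - U7 - F8 - 00: 15+2+3+13+5+8+6 = 52
00 - G5 - Q9 - J5 - F8 - U3 - U7 - 00: 15+2+3+20+7+5+4 = 56
00 - G5 - Q9 - J5 - F8 - U7 - U3 - 00: 15+2+3+20+8+5+1 = 54
00 - G5 - Q9 - J5 - U7 - U3 - F8 - 00: 15+2+3+12+5+7+6 = 50
00 - G5 - Q9 - J5 - U7 - F8 - U3 - 00: 15+2+3+12+8+7+1 = 48
00 - G5 - Q9 - U3 - J5 - F8 - U7 - 00: 15+2+12+13+20+8+4 = 74
00 - G5 - Q9 - U3 - J5 - U7 - F8 - 00: 15+2+12+13+12+8+6 = 68
… (352 more)
00 - U3 - Q9 - G5 - J5 - U7 - F8 - 00: 1+12+2+1+12+8+6 = 42  ← best
The minimum is 42.
One optimal route: 00 → U3 → Q9 → G5 → J5 → U7 → F8 → 00 (or its reverse).

42 blocks — the shortest possible round trip.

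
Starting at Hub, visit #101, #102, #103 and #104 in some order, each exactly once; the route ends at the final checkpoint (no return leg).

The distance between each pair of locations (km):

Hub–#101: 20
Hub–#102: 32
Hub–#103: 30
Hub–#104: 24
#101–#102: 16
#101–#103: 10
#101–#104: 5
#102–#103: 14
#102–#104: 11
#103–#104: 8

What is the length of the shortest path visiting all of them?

There are 4! = 24 possible orderings.
Hub - #101 - #102 - #103 - #104: 20+16+14+8 = 58
Hub - #101 - #102 - #104 - #103: 20+16+11+8 = 55
Hub - #101 - #103 - #102 - #104: 20+10+14+11 = 55
Hub - #101 - #103 - #104 - #102: 20+10+8+11 = 49
Hub - #101 - #104 - #102 - #103: 20+5+11+14 = 50
Hub - #101 - #104 - #103 - #102: 20+5+8+14 = 47
Hub - #102 - #101 - #103 - #104: 32+16+10+8 = 66
Hub - #102 - #101 - #104 - #103: 32+16+5+8 = 61
Hub - #102 - #103 - #101 - #104: 32+14+10+5 = 61
Hub - #102 - #103 - #104 - #101: 32+14+8+5 = 59
Hub - #102 - #104 - #101 - #103: 32+11+5+10 = 58
Hub - #102 - #104 - #103 - #101: 32+11+8+10 = 61
Hub - #103 - #101 - #102 - #104: 30+10+16+11 = 67
Hub - #103 - #101 - #104 - #102: 30+10+5+11 = 56
… (10 more)
The minimum is 47.
One shortest path: Hub → #101 → #104 → #103 → #102.

Minimum one-way distance = 47 km.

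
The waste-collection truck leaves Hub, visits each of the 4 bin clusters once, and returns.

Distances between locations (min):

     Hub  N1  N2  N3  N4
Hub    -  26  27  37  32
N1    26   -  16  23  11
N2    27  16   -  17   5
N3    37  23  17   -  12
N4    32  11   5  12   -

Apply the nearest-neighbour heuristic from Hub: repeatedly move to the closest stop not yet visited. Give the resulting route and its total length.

96 min along Hub → N1 → N4 → N2 → N3 → Hub.

Hub → [N1:26 / N2:27 / N4:32 / N3:37] → N1 (26)
N1 → [N4:11 / N2:16 / N3:23] → N4 (11)
N4 → [N2:5 / N3:12] → N2 (5)
N2 → [N3:17] → N3 (17)
Return N3→Hub: 37.
Total = 26 + 11 + 5 + 17 + 37 = 96.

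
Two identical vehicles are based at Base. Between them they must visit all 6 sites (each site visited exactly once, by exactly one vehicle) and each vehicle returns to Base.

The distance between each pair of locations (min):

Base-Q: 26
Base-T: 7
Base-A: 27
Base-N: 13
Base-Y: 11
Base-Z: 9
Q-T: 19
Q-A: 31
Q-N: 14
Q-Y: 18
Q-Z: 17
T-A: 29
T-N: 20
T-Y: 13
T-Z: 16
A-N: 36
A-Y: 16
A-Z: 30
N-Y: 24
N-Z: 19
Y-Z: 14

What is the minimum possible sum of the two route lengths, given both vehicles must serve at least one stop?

111 min — the smallest possible combined total.

Check every non-empty split of the stops between the two vehicles; for each half take its own optimal tour:
  {Q} + {T, A, N, Y, Z}: 52 + 98 = 150
  {T} + {Q, A, N, Y, Z}: 14 + 97 = 111
  {Q, T} + {A, N, Y, Z}: 52 + 88 = 140
  {A} + {Q, T, N, Y, Z}: 54 + 78 = 132
  {Q, A} + {T, N, Y, Z}: 84 + 66 = 150
  {T, A} + {Q, N, Y, Z}: 63 + 68 = 131
  … (31 splits in total)
Best: vehicle 1 Base → T → Base = 14; vehicle 2 Base → N → Q → A → Y → Z → Base = 97; combined 111.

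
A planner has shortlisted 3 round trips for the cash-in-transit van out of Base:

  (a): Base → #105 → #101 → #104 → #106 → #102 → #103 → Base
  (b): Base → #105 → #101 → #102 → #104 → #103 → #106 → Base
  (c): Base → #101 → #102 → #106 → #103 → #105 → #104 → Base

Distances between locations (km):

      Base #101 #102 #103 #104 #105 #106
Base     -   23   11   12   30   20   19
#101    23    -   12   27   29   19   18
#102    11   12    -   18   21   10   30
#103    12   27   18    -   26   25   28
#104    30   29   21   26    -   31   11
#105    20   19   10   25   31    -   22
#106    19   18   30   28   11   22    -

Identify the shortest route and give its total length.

Shortest is (a), total 139 km.

(a): 20 + 19 + 29 + 11 + 30 + 18 + 12 = 139
(b): 20 + 19 + 12 + 21 + 26 + 28 + 19 = 145
(c): 23 + 12 + 30 + 28 + 25 + 31 + 30 = 179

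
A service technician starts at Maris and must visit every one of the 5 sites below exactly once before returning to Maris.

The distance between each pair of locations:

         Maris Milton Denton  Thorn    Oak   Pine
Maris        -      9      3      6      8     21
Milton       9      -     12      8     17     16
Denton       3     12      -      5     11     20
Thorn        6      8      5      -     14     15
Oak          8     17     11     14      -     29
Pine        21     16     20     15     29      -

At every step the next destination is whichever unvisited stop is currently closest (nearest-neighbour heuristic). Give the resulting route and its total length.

From Maris: distances to unvisited — Denton=3, Thorn=6, Oak=8, Milton=9, Pine=21. Nearest is Denton (3).
From Denton: distances to unvisited — Thorn=5, Oak=11, Milton=12, Pine=20. Nearest is Thorn (5).
From Thorn: distances to unvisited — Milton=8, Oak=14, Pine=15. Nearest is Milton (8).
From Milton: distances to unvisited — Pine=16, Oak=17. Nearest is Pine (16).
From Pine: distances to unvisited — Oak=29. Nearest is Oak (29).
Return Oak→Maris: 8.
Total = 3 + 5 + 8 + 16 + 29 + 8 = 69.

69 along Maris → Denton → Thorn → Milton → Pine → Oak → Maris.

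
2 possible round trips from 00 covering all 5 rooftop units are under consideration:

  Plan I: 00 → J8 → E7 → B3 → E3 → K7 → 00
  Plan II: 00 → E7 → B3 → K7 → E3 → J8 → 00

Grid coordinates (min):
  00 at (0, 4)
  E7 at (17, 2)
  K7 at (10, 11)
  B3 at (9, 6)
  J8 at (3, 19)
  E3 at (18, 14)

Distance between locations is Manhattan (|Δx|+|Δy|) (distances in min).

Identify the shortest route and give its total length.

Plan I: 18 + 31 + 12 + 17 + 11 + 17 = 106
Plan II: 19 + 12 + 6 + 11 + 20 + 18 = 86

86 min — Plan II is the shortest.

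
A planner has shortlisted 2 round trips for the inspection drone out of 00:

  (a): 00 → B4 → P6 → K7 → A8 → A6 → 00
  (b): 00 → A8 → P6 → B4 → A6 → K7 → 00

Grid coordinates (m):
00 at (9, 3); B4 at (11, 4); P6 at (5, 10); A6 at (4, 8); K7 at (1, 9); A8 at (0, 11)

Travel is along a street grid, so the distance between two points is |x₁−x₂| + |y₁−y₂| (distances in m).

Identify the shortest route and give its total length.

(a): 3 + 12 + 5 + 3 + 7 + 10 = 40
(b): 17 + 6 + 12 + 11 + 4 + 14 = 64

Shortest is (a), total 40 m.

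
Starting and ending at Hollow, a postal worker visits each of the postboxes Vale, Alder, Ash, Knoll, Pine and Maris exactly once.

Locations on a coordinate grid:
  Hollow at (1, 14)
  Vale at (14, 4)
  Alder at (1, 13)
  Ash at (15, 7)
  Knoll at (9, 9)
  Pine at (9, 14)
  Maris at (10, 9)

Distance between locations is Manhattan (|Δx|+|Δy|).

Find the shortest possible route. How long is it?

With 6 stops there are 6!/2 = 360 distinct round trips (a route and its reverse cost the same).
Hollow - Vale - Alder - Ash - Knoll - Pine - Maris - Hollow: 23+22+20+8+5+6+14 = 98
Hollow - Vale - Alder - Ash - Knoll - Maris - Pine - Hollow: 23+22+20+8+1+6+8 = 88
Hollow - Vale - Alder - Ash - Pine - Knoll - Maris - Hollow: 23+22+20+13+5+1+14 = 98
Hollow - Vale - Alder - Ash - Pine - Maris - Knoll - Hollow: 23+22+20+13+6+1+13 = 98
Hollow - Vale - Alder - Ash - Maris - Knoll - Pine - Hollow: 23+22+20+7+1+5+8 = 86
Hollow - Vale - Alder - Ash - Maris - Pine - Knoll - Hollow: 23+22+20+7+6+5+13 = 96
Hollow - Vale - Alder - Knoll - Ash - Pine - Maris - Hollow: 23+22+12+8+13+6+14 = 98
Hollow - Vale - Alder - Knoll - Ash - Maris - Pine - Hollow: 23+22+12+8+7+6+8 = 86
… (352 more)
Hollow - Alder - Vale - Ash - Maris - Knoll - Pine - Hollow: 1+22+4+7+1+5+8 = 48  ← best
The minimum is 48.
One optimal route: Hollow → Alder → Vale → Ash → Maris → Knoll → Pine → Hollow (or its reverse).

Shortest round trip = 48.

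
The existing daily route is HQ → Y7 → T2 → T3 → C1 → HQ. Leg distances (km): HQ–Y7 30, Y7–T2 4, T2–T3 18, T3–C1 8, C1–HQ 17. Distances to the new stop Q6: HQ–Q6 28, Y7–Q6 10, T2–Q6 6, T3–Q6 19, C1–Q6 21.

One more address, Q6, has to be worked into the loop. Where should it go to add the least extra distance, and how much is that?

Insertion cost between consecutive stops i–j is d(i,Q6) + d(Q6,j) − d(i,j):
  between HQ and Y7: 28 + 10 − 30 = 8
  between Y7 and T2: 10 + 6 − 4 = 12
  between T2 and T3: 6 + 19 − 18 = 7
  between T3 and C1: 19 + 21 − 8 = 32
  between C1 and HQ: 21 + 28 − 17 = 32
Cheapest insertion is between T2 and T3, adding 7.
New total = 77 + 7 = 84.

+7 km — insert Q6 between T2 and T3.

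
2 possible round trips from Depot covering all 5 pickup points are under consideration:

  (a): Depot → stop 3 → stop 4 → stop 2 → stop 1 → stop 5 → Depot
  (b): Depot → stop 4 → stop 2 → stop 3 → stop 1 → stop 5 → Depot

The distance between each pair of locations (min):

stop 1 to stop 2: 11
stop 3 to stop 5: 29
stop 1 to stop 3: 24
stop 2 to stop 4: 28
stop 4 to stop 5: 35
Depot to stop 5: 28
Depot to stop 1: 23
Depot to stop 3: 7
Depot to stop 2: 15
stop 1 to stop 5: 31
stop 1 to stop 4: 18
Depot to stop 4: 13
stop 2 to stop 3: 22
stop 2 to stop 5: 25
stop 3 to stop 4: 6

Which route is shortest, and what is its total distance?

111 min — (a) is the shortest.

(a): 7 + 6 + 28 + 11 + 31 + 28 = 111
(b): 13 + 28 + 22 + 24 + 31 + 28 = 146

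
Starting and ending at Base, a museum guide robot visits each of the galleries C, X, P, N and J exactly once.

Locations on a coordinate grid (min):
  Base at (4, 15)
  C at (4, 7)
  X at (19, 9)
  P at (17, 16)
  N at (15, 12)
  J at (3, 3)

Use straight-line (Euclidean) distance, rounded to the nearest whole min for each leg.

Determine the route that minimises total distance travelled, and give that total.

Base-C-X-P-N-J-Base: 8+15+7+4+15+12 = 61
Base-C-X-P-J-N-Base: 8+15+7+19+15+11 = 75
Base-C-X-N-P-J-Base: 8+15+5+4+19+12 = 63
Base-C-X-N-J-P-Base: 8+15+5+15+19+13 = 75
Base-C-X-J-P-N-Base: 8+15+17+19+4+11 = 74
Base-C-X-J-N-P-Base: 8+15+17+15+4+13 = 72
Base-C-P-X-N-J-Base: 8+16+7+5+15+12 = 63
Base-C-P-X-J-N-Base: 8+16+7+17+15+11 = 74
Base-C-P-N-X-J-Base: 8+16+4+5+17+12 = 62
Base-C-P-N-J-X-Base: 8+16+4+15+17+16 = 76
Base-C-P-J-X-N-Base: 8+16+19+17+5+11 = 76
Base-C-P-J-N-X-Base: 8+16+19+15+5+16 = 79
Base-C-N-X-P-J-Base: 8+12+5+7+19+12 = 63
Base-C-N-X-J-P-Base: 8+12+5+17+19+13 = 74
… (46 more)
Base-C-J-X-P-N-Base: 8+4+17+7+4+11 = 51  ← best
The minimum is 51.
One optimal route: Base → C → J → X → P → N → Base (or its reverse).

51 min — the shortest possible round trip.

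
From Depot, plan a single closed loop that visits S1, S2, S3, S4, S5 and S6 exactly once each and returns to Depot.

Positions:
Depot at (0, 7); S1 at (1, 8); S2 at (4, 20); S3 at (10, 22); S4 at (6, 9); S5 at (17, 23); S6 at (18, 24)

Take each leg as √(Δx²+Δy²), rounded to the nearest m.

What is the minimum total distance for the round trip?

There are 360 distinct closed tours to check (reversals are equivalent).
Depot - S1 - S2 - S3 - S4 - S5 - S6 - Depot: 1+12+6+14+18+1+25 = 77
Depot - S1 - S2 - S3 - S4 - S6 - S5 - Depot: 1+12+6+14+19+1+23 = 76
Depot - S1 - S2 - S3 - S5 - S4 - S6 - Depot: 1+12+6+7+18+19+25 = 88
Depot - S1 - S2 - S3 - S5 - S6 - S4 - Depot: 1+12+6+7+1+19+6 = 52
Depot - S1 - S2 - S3 - S6 - S4 - S5 - Depot: 1+12+6+8+19+18+23 = 87
Depot - S1 - S2 - S3 - S6 - S5 - S4 - Depot: 1+12+6+8+1+18+6 = 52
Depot - S1 - S2 - S4 - S3 - S5 - S6 - Depot: 1+12+11+14+7+1+25 = 71
Depot - S1 - S2 - S4 - S3 - S6 - S5 - Depot: 1+12+11+14+8+1+23 = 70
… (352 more)
The minimum is 52.
One optimal route: Depot → S1 → S2 → S3 → S5 → S6 → S4 → Depot (or its reverse).

52 m — the shortest possible round trip.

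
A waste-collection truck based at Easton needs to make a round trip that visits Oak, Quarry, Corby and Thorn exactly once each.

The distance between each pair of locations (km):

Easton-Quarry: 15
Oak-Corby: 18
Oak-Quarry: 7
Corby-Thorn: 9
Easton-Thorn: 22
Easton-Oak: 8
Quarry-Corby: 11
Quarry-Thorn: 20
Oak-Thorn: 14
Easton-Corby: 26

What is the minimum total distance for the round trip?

With 4 stops there are 4!/2 = 12 distinct round trips (a route and its reverse cost the same).
Easton → Oak → Quarry → Corby → Thorn → Easton: 8+7+11+9+22 = 57
Easton → Oak → Quarry → Thorn → Corby → Easton: 8+7+20+9+26 = 70
Easton → Oak → Corby → Quarry → Thorn → Easton: 8+18+11+20+22 = 79
Easton → Oak → Corby → Thorn → Quarry → Easton: 8+18+9+20+15 = 70
Easton → Oak → Thorn → Quarry → Corby → Easton: 8+14+20+11+26 = 79
Easton → Oak → Thorn → Corby → Quarry → Easton: 8+14+9+11+15 = 57
Easton → Quarry → Oak → Corby → Thorn → Easton: 15+7+18+9+22 = 71
Easton → Quarry → Oak → Thorn → Corby → Easton: 15+7+14+9+26 = 71
Easton → Quarry → Corby → Oak → Thorn → Easton: 15+11+18+14+22 = 80
Easton → Quarry → Thorn → Oak → Corby → Easton: 15+20+14+18+26 = 93
Easton → Corby → Oak → Quarry → Thorn → Easton: 26+18+7+20+22 = 93
Easton → Corby → Quarry → Oak → Thorn → Easton: 26+11+7+14+22 = 80
The minimum is 57.
One optimal route: Easton → Oak → Quarry → Corby → Thorn → Easton (or its reverse).

57 km — the shortest possible round trip.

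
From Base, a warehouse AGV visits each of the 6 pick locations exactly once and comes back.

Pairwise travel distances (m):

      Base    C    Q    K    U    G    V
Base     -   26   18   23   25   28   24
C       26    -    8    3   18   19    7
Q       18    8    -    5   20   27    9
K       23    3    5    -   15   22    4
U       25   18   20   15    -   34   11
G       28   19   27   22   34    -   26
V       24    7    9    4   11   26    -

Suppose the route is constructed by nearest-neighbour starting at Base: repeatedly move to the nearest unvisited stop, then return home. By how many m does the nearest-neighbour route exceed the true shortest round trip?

From Base: Q=18, K=23, V=24, U=25, C=26, G=28 → choose Q (18).
From Q: K=5, C=8, V=9, U=20, G=27 → choose K (5).
From K: C=3, V=4, U=15, G=22 → choose C (3).
From C: V=7, U=18, G=19 → choose V (7).
From V: U=11, G=26 → choose U (11).
From U: G=34 → choose G (34).
NN route Base → Q → K → C → V → U → G → Base costs 106.
Optimal: Base → U → V → Q → K → C → G → Base costs 100 (by enumerating all 360 distinct tours).
Excess = 106 − 100 = 6.

6 m longer than the optimal tour.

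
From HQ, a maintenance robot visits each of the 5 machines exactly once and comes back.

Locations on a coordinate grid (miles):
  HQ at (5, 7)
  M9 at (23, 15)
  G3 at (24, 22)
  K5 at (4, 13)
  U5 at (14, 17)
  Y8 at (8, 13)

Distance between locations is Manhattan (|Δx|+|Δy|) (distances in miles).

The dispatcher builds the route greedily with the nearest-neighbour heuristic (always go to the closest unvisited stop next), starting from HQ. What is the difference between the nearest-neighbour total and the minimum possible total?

HQ: K5=7, Y8=9, U5=19, M9=26, G3=34 ⇒ K5
K5: Y8=4, U5=14, M9=21, G3=29 ⇒ Y8
Y8: U5=10, M9=17, G3=25 ⇒ U5
U5: M9=11, G3=15 ⇒ M9
M9: G3=8 ⇒ G3
NN route HQ → K5 → Y8 → U5 → M9 → G3 → HQ costs 74.
Optimal: HQ → M9 → G3 → U5 → Y8 → K5 → HQ costs 70 (by enumerating all 60 distinct tours).
Excess = 74 − 70 = 4.

The nearest-neighbour route is 4 miles longer than optimal.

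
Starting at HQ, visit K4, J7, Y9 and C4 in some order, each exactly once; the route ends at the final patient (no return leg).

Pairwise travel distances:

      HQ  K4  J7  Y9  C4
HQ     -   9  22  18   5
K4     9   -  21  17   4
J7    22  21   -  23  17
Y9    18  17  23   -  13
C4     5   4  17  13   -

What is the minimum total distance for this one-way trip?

There are 4! = 24 possible orderings.
HQ → K4 → J7 → Y9 → C4: 9+21+23+13 = 66
HQ → K4 → J7 → C4 → Y9: 9+21+17+13 = 60
HQ → K4 → Y9 → J7 → C4: 9+17+23+17 = 66
HQ → K4 → Y9 → C4 → J7: 9+17+13+17 = 56
HQ → K4 → C4 → J7 → Y9: 9+4+17+23 = 53
HQ → K4 → C4 → Y9 → J7: 9+4+13+23 = 49
HQ → J7 → K4 → Y9 → C4: 22+21+17+13 = 73
HQ → J7 → K4 → C4 → Y9: 22+21+4+13 = 60
HQ → J7 → Y9 → K4 → C4: 22+23+17+4 = 66
HQ → J7 → Y9 → C4 → K4: 22+23+13+4 = 62
HQ → J7 → C4 → K4 → Y9: 22+17+4+17 = 60
HQ → J7 → C4 → Y9 → K4: 22+17+13+17 = 69
HQ → Y9 → K4 → J7 → C4: 18+17+21+17 = 73
HQ → Y9 → K4 → C4 → J7: 18+17+4+17 = 56
… (10 more)
The minimum is 49.
One shortest path: HQ → K4 → C4 → Y9 → J7.

Minimum one-way distance = 49.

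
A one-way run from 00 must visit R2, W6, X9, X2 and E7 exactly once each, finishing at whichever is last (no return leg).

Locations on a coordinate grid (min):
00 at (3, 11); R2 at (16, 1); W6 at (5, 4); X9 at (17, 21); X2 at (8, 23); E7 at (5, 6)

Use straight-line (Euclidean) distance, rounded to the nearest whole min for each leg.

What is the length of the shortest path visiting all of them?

Minimum one-way distance = 47 min.

There are 5! = 120 possible orderings.
00 - R2 - W6 - X9 - X2 - E7: 16+11+21+9+17 = 74
00 - R2 - W6 - X9 - E7 - X2: 16+11+21+19+17 = 84
00 - R2 - W6 - X2 - X9 - E7: 16+11+19+9+19 = 74
00 - R2 - W6 - X2 - E7 - X9: 16+11+19+17+19 = 82
00 - R2 - W6 - E7 - X9 - X2: 16+11+2+19+9 = 57
00 - R2 - W6 - E7 - X2 - X9: 16+11+2+17+9 = 55
00 - R2 - X9 - W6 - X2 - E7: 16+20+21+19+17 = 93
00 - R2 - X9 - W6 - E7 - X2: 16+20+21+2+17 = 76
00 - R2 - X9 - X2 - W6 - E7: 16+20+9+19+2 = 66
00 - R2 - X9 - X2 - E7 - W6: 16+20+9+17+2 = 64
00 - R2 - X9 - E7 - W6 - X2: 16+20+19+2+19 = 76
00 - R2 - X9 - E7 - X2 - W6: 16+20+19+17+19 = 91
00 - R2 - X2 - W6 - X9 - E7: 16+23+19+21+19 = 98
00 - R2 - X2 - W6 - E7 - X9: 16+23+19+2+19 = 79
… (106 more)
00 - E7 - W6 - R2 - X9 - X2: 5+2+11+20+9 = 47  ← best
The minimum is 47.
One shortest path: 00 → E7 → W6 → R2 → X9 → X2.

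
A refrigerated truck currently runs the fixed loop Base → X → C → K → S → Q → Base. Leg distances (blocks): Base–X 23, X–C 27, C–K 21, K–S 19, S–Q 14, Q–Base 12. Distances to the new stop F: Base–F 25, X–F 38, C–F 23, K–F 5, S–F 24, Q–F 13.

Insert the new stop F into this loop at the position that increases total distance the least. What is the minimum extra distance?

+7 blocks — insert F between C and K.

Insertion cost between consecutive stops i–j is d(i,F) + d(F,j) − d(i,j):
  between Base and X: 25 + 38 − 23 = 40
  between X and C: 38 + 23 − 27 = 34
  between C and K: 23 + 5 − 21 = 7
  between K and S: 5 + 24 − 19 = 10
  between S and Q: 24 + 13 − 14 = 23
  between Q and Base: 13 + 25 − 12 = 26
Cheapest insertion is between C and K, adding 7.
New total = 116 + 7 = 123.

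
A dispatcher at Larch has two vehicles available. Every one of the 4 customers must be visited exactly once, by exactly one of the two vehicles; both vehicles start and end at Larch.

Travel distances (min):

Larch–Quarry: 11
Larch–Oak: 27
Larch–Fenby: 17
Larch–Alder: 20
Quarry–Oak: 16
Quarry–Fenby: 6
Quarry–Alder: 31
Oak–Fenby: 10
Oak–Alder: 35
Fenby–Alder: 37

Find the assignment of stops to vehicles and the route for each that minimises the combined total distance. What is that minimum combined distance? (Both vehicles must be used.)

Check every non-empty split of the stops between the two vehicles; for each half take its own optimal tour:
  {Quarry} + {Oak, Fenby, Alder}: 22 + 82 = 104
  {Oak} + {Quarry, Fenby, Alder}: 54 + 74 = 128
  {Quarry, Oak} + {Fenby, Alder}: 54 + 74 = 128
  {Fenby} + {Quarry, Oak, Alder}: 34 + 82 = 116
  {Quarry, Fenby} + {Oak, Alder}: 34 + 82 = 116
  {Oak, Fenby} + {Quarry, Alder}: 54 + 62 = 116
  … (7 splits in total)
  {Quarry, Oak, Fenby} + {Alder}: 54 + 40 = 94  ← best
Best: vehicle 1 Larch → Quarry → Oak → Fenby → Larch = 54; vehicle 2 Larch → Alder → Larch = 40; combined 94.

Minimum combined distance: 94 min.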